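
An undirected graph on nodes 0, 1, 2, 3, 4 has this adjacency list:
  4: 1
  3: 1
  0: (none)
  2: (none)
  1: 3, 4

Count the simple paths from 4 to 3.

4–1–3

1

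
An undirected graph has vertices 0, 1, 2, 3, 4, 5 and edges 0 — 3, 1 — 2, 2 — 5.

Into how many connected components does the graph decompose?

From 0: component {0, 3}.
From 1: component {1, 2, 5}.
From 4: component {4}.
That's 3 components.

3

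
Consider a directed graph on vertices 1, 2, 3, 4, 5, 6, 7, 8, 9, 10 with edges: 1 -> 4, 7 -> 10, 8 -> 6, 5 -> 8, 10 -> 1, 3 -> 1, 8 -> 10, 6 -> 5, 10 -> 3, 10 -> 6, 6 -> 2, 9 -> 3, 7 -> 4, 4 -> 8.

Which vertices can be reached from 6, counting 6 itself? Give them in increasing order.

Start at 6.
Its neighbours: 2, 5.
Then their neighbours: 8.
Then next layer: 10.
Then next layer: 1, 3.
Then next layer: 4.
Nothing further is reachable.

1, 2, 3, 4, 5, 6, 8, 10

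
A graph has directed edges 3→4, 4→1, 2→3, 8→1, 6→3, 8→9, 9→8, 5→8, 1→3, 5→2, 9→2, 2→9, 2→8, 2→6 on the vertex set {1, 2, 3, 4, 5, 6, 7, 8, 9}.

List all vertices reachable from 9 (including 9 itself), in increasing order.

Start at 9.
Its neighbours: 2, 8.
Then their neighbours: 1, 3, 6.
Then next layer: 4.
Nothing further is reachable.

1, 2, 3, 4, 6, 8, 9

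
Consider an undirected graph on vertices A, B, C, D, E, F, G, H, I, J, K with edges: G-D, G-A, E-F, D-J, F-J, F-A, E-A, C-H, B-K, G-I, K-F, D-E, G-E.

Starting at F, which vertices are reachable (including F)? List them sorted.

Start at F.
Its neighbours: A, E, J, K.
Then their neighbours: B, D, G.
Then next layer: I.
Nothing further is reachable.

A, B, D, E, F, G, I, J, K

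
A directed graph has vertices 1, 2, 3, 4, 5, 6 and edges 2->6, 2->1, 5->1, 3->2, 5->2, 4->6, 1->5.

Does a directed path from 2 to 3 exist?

No

Explore from 2.
Distance 1: reach 1, 6.
Distance 2: reach 5.
The search from 2 is exhausted; no directed path reaches 3.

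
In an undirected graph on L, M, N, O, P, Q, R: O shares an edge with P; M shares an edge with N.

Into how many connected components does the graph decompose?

5

From L: component {L}.
From M: component {M, N}.
From O: component {O, P}.
From Q: component {Q}.
From R: component {R}.
That's 5 components.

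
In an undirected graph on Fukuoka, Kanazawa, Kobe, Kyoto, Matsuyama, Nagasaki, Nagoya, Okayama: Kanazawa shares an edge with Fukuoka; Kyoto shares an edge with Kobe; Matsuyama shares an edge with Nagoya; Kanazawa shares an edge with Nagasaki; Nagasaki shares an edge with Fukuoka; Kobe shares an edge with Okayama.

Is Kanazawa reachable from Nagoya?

No

Explore from Nagoya.
Distance 1: reach Matsuyama.
The search is exhausted without reaching Kanazawa; it lies in a different component.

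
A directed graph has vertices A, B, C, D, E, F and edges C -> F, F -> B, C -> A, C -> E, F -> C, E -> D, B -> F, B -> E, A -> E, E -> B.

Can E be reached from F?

Explore from F.
Distance 1: reach B, C.
Distance 2: reach A, E.
Found E.

Yes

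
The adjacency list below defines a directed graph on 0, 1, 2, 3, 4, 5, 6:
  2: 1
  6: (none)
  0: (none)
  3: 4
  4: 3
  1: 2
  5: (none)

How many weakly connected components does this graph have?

5

From 0: component {0}.
From 1: component {1, 2}.
From 3: component {3, 4}.
From 5: component {5}.
From 6: component {6}.
That's 5 components.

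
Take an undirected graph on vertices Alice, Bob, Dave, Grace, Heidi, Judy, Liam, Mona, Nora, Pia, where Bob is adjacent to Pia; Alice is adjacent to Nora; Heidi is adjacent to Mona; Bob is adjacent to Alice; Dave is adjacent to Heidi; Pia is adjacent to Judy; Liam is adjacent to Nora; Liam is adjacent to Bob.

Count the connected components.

From Alice: component {Alice, Bob, Judy, Liam, Nora, Pia}.
From Dave: component {Dave, Heidi, Mona}.
From Grace: component {Grace}.
That's 3 components.

3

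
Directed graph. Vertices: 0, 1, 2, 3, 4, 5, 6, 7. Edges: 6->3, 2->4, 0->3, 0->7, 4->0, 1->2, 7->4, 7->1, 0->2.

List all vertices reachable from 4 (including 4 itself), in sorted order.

0, 1, 2, 3, 4, 7

Start at 4.
Its neighbours: 0.
Then their neighbours: 2, 3, 7.
Then next layer: 1.
Nothing further is reachable.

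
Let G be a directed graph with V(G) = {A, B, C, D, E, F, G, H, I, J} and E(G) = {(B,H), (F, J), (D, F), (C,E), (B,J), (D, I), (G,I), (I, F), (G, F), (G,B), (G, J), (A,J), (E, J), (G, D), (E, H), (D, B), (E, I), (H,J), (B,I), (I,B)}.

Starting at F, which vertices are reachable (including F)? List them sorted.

F, J

Start at F.
Its neighbours: J.
Nothing further is reachable.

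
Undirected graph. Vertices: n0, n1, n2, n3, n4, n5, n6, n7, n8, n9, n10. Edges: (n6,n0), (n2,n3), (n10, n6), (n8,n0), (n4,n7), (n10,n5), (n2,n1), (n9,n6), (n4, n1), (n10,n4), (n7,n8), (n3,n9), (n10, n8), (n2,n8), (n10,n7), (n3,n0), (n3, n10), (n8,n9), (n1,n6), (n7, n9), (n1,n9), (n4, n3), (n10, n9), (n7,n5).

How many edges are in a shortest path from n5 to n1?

3

Distance 0: n5.
Distance 1: n7, n10.
Distance 2: n3, n4, n6, n8, n9.
Distance 3: n0, n1, n2 — contains n1.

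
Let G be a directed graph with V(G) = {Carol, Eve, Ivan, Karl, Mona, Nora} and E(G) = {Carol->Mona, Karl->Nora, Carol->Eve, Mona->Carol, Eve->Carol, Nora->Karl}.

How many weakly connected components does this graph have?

From Carol: component {Carol, Eve, Mona}.
From Ivan: component {Ivan}.
From Karl: component {Karl, Nora}.
That's 3 components.

3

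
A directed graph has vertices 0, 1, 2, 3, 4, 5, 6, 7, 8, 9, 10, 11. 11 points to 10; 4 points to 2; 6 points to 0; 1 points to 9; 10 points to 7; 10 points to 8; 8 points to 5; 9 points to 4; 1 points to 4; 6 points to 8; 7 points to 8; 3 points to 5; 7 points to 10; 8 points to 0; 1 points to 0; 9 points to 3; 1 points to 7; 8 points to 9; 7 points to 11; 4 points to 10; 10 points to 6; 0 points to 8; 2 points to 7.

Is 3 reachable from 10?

Yes

Explore from 10.
Distance 1: reach 6, 7, 8.
Distance 2: reach 0, 5, 9, 11.
Distance 3: reach 3, 4.
Found 3.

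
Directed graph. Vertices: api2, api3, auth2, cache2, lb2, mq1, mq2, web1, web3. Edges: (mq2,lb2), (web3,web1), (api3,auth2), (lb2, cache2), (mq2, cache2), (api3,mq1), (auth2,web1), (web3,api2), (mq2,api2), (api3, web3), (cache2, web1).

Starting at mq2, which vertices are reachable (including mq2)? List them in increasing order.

Start at mq2.
Its neighbours: api2, cache2, lb2.
Then their neighbours: web1.
Nothing further is reachable.

api2, cache2, lb2, mq2, web1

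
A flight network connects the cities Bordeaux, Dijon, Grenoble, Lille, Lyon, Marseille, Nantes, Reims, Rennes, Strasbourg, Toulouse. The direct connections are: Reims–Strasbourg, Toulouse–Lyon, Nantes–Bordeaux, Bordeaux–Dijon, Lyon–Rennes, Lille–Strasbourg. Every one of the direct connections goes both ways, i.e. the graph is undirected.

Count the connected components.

5

From Bordeaux: component {Bordeaux, Dijon, Nantes}.
From Grenoble: component {Grenoble}.
From Lille: component {Lille, Reims, Strasbourg}.
From Lyon: component {Lyon, Rennes, Toulouse}.
From Marseille: component {Marseille}.
That's 5 components.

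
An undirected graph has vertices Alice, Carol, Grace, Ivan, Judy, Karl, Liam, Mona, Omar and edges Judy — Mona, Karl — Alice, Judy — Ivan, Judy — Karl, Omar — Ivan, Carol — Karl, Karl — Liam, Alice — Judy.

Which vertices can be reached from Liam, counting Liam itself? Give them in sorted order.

Start at Liam.
Its neighbours: Karl.
Then their neighbours: Alice, Carol, Judy.
Then next layer: Ivan, Mona.
Then next layer: Omar.
Nothing further is reachable.

Alice, Carol, Ivan, Judy, Karl, Liam, Mona, Omar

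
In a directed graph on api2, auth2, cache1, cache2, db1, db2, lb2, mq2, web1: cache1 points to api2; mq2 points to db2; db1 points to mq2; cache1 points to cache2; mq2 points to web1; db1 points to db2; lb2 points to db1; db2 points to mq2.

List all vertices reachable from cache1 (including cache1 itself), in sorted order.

Start at cache1.
Its neighbours: api2, cache2.
Nothing further is reachable.

api2, cache1, cache2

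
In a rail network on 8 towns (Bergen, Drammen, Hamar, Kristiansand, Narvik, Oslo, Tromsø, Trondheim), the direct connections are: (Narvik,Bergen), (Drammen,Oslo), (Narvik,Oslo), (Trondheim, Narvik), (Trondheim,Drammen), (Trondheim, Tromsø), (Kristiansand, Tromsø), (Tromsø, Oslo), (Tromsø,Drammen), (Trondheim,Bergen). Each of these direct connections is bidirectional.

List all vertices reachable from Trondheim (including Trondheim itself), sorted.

Start at Trondheim.
Its neighbours: Bergen, Drammen, Narvik, Tromsø.
Then their neighbours: Kristiansand, Oslo.
Nothing further is reachable.

Bergen, Drammen, Kristiansand, Narvik, Oslo, Tromsø, Trondheim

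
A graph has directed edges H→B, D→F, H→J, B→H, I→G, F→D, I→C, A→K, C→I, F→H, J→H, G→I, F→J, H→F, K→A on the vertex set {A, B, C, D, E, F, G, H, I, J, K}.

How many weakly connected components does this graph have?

4

From A: component {A, K}.
From B: component {B, D, F, H, J}.
From C: component {C, G, I}.
From E: component {E}.
That's 4 components.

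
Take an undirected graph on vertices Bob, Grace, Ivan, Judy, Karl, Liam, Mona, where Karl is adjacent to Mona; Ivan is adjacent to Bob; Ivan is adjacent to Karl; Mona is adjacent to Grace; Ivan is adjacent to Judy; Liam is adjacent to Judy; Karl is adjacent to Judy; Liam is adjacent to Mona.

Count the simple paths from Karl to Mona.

Karl–Ivan–Judy–Liam–Mona
Karl–Judy–Liam–Mona
Karl–Mona

3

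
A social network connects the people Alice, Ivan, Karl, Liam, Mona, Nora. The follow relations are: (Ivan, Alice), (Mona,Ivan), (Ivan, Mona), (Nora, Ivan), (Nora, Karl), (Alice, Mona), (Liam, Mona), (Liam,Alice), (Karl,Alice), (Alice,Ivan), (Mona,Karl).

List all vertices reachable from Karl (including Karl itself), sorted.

Alice, Ivan, Karl, Mona

Start at Karl.
Its neighbours: Alice.
Then their neighbours: Ivan, Mona.
Nothing further is reachable.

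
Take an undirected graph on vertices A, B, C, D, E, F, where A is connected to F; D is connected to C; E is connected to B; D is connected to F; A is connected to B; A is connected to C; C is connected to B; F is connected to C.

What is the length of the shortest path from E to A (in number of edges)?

2

Distance 0: E.
Distance 1: B.
Distance 2: A, C — contains A.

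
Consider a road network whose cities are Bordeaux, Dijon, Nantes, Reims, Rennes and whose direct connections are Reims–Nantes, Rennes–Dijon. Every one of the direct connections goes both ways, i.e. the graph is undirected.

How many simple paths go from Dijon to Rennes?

1

Dijon–Rennes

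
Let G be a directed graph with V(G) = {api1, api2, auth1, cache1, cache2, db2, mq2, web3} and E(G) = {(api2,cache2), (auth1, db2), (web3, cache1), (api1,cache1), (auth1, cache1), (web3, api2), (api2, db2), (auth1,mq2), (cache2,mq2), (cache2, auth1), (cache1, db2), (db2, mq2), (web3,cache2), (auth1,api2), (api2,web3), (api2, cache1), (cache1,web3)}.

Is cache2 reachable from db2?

No

Explore from db2.
Distance 1: reach mq2.
The search from db2 is exhausted; no directed path reaches cache2.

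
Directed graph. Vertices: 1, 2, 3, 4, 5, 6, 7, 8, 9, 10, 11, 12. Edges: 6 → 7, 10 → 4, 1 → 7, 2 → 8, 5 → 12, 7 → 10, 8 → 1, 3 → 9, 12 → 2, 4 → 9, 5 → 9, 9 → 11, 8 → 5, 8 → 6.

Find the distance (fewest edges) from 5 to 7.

Distance 0: 5.
Distance 1: 9, 12.
Distance 2: 2, 11.
Distance 3: 8.
Distance 4: 1, 6.
Distance 5: 7 — contains 7.

5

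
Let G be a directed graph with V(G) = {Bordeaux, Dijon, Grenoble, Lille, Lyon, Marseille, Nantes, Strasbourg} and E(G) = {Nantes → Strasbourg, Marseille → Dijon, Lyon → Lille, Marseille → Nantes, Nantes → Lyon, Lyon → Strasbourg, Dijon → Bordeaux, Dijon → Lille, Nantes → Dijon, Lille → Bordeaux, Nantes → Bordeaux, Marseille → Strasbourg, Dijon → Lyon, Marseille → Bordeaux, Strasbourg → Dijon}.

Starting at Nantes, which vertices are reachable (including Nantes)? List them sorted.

Bordeaux, Dijon, Lille, Lyon, Nantes, Strasbourg

Start at Nantes.
Its neighbours: Bordeaux, Dijon, Lyon, Strasbourg.
Then their neighbours: Lille.
Nothing further is reachable.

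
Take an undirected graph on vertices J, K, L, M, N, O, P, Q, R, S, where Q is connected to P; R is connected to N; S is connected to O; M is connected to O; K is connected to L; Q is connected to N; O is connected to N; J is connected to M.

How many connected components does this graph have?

2

From J: component {J, M, N, O, P, Q, R, S}.
From K: component {K, L}.
That's 2 components.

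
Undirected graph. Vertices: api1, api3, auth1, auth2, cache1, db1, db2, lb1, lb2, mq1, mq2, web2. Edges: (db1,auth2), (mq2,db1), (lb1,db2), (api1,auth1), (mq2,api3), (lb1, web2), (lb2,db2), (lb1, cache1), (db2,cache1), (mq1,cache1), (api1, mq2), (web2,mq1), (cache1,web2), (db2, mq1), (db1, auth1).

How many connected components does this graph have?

From api1: component {api1, api3, auth1, auth2, db1, mq2}.
From cache1: component {cache1, db2, lb1, lb2, mq1, web2}.
That's 2 components.

2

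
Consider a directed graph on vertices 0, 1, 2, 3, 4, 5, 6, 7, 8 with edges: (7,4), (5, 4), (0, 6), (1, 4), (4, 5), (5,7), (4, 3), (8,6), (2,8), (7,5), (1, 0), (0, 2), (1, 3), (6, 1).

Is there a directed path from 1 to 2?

Explore from 1.
Distance 1: reach 0, 3, 4.
Distance 2: reach 2, 5, 6.
Found 2.

Yes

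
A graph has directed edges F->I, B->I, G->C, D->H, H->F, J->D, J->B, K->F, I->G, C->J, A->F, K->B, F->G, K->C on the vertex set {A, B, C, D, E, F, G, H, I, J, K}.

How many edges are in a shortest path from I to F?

6

Distance 0: I.
Distance 1: G.
Distance 2: C.
Distance 3: J.
Distance 4: B, D.
Distance 5: H.
Distance 6: F — contains F.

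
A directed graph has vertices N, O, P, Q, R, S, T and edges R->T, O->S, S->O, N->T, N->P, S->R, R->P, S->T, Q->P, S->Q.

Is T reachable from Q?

No

Explore from Q.
Distance 1: reach P.
The search from Q is exhausted; no directed path reaches T.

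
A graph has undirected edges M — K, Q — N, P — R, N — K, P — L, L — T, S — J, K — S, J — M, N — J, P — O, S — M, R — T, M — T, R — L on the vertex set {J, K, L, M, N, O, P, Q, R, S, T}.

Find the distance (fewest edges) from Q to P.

Distance 0: Q.
Distance 1: N.
Distance 2: J, K.
Distance 3: M, S.
Distance 4: T.
Distance 5: L, R.
Distance 6: P — contains P.

6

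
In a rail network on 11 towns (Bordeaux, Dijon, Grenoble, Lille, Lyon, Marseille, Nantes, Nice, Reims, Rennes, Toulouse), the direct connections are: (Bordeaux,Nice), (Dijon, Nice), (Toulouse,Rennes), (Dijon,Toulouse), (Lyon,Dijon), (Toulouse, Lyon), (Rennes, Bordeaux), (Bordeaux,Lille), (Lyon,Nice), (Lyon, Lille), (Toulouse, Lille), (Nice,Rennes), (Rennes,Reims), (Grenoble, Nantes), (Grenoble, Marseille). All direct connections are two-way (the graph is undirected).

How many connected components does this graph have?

2

From Bordeaux: component {Bordeaux, Dijon, Lille, Lyon, Nice, Reims, Rennes, Toulouse}.
From Grenoble: component {Grenoble, Marseille, Nantes}.
That's 2 components.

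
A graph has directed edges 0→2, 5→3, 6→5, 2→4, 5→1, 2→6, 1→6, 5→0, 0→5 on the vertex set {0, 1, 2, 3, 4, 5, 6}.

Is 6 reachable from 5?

Explore from 5.
Distance 1: reach 0, 1, 3.
Distance 2: reach 2, 6.
Found 6.

Yes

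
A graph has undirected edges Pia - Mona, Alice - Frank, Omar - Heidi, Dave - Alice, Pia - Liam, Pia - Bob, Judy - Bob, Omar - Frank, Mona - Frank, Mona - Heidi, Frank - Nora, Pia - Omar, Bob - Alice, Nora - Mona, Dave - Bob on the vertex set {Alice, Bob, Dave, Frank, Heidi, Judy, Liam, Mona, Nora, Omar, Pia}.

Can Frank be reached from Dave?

Yes

Explore from Dave.
Distance 1: reach Alice, Bob.
Distance 2: reach Frank, Judy, Pia.
Found Frank.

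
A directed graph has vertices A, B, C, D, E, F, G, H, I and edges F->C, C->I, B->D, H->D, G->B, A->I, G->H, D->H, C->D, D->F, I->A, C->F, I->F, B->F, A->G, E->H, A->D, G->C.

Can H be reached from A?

Yes

Explore from A.
Distance 1: reach D, G, I.
Distance 2: reach B, C, F, H.
Found H.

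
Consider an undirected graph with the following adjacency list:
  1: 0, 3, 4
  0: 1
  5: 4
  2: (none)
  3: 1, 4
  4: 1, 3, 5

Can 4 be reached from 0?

Yes

Explore from 0.
Distance 1: reach 1.
Distance 2: reach 3, 4.
Found 4.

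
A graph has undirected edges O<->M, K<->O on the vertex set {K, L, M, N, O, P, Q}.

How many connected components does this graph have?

From K: component {K, M, O}.
From L: component {L}.
From N: component {N}.
From P: component {P}.
From Q: component {Q}.
That's 5 components.

5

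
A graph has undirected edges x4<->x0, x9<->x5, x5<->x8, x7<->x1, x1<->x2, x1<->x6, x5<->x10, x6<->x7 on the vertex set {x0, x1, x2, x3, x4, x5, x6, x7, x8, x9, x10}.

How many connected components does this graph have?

From x0: component {x0, x4}.
From x1: component {x1, x2, x6, x7}.
From x3: component {x3}.
From x5: component {x5, x8, x9, x10}.
That's 4 components.

4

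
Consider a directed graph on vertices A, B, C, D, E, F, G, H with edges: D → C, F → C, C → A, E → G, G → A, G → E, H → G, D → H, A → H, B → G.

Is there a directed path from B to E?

Yes

Explore from B.
Distance 1: reach G.
Distance 2: reach A, E.
Found E.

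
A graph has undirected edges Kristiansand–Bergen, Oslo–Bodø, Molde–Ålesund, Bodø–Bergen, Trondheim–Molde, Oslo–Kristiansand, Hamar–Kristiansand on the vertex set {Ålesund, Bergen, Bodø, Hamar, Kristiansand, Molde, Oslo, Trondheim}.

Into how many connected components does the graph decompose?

From Ålesund: component {Ålesund, Molde, Trondheim}.
From Bergen: component {Bergen, Bodø, Hamar, Kristiansand, Oslo}.
That's 2 components.

2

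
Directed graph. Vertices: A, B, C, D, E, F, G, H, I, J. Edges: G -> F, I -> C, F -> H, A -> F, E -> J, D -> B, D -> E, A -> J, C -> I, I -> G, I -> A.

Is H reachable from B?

B has no outgoing edges, so nothing is reachable from it.

No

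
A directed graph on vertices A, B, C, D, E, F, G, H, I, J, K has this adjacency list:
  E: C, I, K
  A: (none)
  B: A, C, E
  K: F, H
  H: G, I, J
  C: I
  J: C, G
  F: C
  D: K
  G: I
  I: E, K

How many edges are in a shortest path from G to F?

Distance 0: G.
Distance 1: I.
Distance 2: E, K.
Distance 3: C, F, H — contains F.

3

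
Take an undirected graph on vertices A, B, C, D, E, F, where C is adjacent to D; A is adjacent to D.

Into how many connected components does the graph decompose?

4

From A: component {A, C, D}.
From B: component {B}.
From E: component {E}.
From F: component {F}.
That's 4 components.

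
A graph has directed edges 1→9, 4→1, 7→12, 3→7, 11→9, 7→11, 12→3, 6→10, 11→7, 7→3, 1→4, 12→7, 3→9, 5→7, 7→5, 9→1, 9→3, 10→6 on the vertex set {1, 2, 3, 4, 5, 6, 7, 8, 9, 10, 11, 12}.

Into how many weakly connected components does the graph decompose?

4

From 1: component {1, 3, 4, 5, 7, 9, 11, 12}.
From 2: component {2}.
From 6: component {6, 10}.
From 8: component {8}.
That's 4 components.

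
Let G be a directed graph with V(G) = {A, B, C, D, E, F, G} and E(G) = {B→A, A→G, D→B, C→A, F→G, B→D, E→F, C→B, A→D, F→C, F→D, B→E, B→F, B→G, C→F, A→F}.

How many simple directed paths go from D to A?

D→B→A
D→B→E→F→C→A
D→B→F→C→A

3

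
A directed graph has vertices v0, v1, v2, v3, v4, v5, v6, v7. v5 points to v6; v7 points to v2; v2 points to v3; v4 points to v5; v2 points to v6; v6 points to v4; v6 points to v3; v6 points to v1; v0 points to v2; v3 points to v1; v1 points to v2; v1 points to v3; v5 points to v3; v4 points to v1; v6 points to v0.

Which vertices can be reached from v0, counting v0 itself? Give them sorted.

Start at v0.
Its neighbours: v2.
Then their neighbours: v3, v6.
Then next layer: v1, v4.
Then next layer: v5.
Nothing further is reachable.

v0, v1, v2, v3, v4, v5, v6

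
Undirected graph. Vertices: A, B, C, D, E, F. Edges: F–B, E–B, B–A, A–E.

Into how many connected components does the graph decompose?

3

From A: component {A, B, E, F}.
From C: component {C}.
From D: component {D}.
That's 3 components.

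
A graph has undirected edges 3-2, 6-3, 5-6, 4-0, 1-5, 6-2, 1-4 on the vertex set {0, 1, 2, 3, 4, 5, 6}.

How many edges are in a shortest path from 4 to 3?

4

Distance 0: 4.
Distance 1: 0, 1.
Distance 2: 5.
Distance 3: 6.
Distance 4: 2, 3 — contains 3.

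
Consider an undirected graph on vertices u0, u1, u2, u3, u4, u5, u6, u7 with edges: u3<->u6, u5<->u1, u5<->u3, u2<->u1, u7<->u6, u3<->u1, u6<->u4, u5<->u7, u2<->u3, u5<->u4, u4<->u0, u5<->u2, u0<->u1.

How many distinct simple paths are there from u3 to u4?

19

u3–u1–u0–u4
u3–u1–u2–u5–u4
u3–u1–u2–u5–u7–u6–u4
u3–u1–u5–u4
u3–u1–u5–u7–u6–u4
u3–u2–u1–u0–u4
u3–u2–u1–u5–u4
u3–u2–u1–u5–u7–u6–u4
... and 11 more.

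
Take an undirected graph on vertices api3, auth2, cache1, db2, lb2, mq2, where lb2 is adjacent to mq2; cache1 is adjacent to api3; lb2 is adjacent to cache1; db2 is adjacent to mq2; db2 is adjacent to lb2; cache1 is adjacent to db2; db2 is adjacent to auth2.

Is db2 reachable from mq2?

Explore from mq2.
Distance 1: reach db2, lb2.
Found db2.

Yes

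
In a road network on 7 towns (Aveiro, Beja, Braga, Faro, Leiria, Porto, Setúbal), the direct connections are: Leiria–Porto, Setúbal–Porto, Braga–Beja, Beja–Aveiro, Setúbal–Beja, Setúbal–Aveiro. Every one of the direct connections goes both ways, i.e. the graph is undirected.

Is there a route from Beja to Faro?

Explore from Beja.
Distance 1: reach Aveiro, Braga, Setúbal.
Distance 2: reach Porto.
Distance 3: reach Leiria.
The search is exhausted without reaching Faro; it lies in a different component.

No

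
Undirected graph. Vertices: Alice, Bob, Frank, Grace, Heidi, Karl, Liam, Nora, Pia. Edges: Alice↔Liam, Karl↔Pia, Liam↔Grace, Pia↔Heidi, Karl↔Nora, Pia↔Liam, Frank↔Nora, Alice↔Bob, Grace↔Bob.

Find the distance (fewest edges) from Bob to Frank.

Distance 0: Bob.
Distance 1: Alice, Grace.
Distance 2: Liam.
Distance 3: Pia.
Distance 4: Heidi, Karl.
Distance 5: Nora.
Distance 6: Frank — contains Frank.

6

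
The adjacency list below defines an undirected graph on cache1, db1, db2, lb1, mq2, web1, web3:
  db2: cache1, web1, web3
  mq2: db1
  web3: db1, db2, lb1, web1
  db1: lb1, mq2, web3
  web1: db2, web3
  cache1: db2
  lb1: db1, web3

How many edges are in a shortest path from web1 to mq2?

Distance 0: web1.
Distance 1: db2, web3.
Distance 2: cache1, db1, lb1.
Distance 3: mq2 — contains mq2.

3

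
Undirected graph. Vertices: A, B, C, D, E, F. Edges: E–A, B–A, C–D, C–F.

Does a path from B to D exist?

No

Explore from B.
Distance 1: reach A.
Distance 2: reach E.
The search is exhausted without reaching D; it lies in a different component.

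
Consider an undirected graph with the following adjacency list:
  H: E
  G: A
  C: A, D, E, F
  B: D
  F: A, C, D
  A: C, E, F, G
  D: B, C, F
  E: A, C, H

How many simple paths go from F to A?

F–A
F–C–A
F–C–E–A
F–D–C–A
F–D–C–E–A

5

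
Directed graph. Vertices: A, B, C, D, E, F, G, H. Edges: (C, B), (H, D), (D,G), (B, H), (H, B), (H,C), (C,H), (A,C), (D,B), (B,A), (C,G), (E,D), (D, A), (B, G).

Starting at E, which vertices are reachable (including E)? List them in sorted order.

A, B, C, D, E, G, H

Start at E.
Its neighbours: D.
Then their neighbours: A, B, G.
Then next layer: C, H.
Nothing further is reachable.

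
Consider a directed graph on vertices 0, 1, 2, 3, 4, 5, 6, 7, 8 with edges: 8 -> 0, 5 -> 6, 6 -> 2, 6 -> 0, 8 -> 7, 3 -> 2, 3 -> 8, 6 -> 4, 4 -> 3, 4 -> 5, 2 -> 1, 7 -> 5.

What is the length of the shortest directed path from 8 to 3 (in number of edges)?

Distance 0: 8.
Distance 1: 0, 7.
Distance 2: 5.
Distance 3: 6.
Distance 4: 2, 4.
Distance 5: 1, 3 — contains 3.

5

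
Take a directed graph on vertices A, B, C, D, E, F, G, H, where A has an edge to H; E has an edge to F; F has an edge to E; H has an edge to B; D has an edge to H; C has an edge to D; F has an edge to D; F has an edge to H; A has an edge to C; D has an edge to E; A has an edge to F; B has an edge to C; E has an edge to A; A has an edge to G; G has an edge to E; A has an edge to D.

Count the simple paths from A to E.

7

A→C→D→E
A→D→E
A→F→D→E
A→F→E
A→F→H→B→C→D→E
A→G→E
A→H→B→C→D→E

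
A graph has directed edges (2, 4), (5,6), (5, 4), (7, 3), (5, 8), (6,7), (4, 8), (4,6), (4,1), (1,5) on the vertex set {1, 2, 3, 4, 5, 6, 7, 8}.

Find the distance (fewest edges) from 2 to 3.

Distance 0: 2.
Distance 1: 4.
Distance 2: 1, 6, 8.
Distance 3: 5, 7.
Distance 4: 3 — contains 3.

4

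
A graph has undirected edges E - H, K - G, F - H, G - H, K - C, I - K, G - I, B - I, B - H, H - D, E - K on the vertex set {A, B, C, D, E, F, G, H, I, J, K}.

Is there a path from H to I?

Yes

Explore from H.
Distance 1: reach B, D, E, F, G.
Distance 2: reach I, K.
Found I.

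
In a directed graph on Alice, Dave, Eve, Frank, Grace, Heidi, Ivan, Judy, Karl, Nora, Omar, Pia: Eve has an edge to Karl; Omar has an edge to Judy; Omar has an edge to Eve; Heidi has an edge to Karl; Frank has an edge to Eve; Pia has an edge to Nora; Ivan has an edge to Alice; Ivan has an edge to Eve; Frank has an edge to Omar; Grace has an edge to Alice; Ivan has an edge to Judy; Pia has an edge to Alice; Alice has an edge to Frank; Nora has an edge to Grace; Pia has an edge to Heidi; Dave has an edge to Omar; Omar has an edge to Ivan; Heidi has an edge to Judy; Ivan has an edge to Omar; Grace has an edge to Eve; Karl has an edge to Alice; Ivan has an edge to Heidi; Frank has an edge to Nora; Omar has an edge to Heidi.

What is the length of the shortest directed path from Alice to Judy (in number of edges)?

Distance 0: Alice.
Distance 1: Frank.
Distance 2: Eve, Nora, Omar.
Distance 3: Grace, Heidi, Ivan, Judy, Karl — contains Judy.

3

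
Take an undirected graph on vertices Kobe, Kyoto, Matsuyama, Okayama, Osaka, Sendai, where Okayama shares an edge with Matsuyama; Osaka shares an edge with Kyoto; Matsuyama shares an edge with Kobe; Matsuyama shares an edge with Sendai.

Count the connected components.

2

From Kobe: component {Kobe, Matsuyama, Okayama, Sendai}.
From Kyoto: component {Kyoto, Osaka}.
That's 2 components.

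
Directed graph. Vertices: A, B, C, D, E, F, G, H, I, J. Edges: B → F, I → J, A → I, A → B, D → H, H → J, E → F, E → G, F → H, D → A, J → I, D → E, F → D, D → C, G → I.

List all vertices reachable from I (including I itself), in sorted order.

I, J

Start at I.
Its neighbours: J.
Nothing further is reachable.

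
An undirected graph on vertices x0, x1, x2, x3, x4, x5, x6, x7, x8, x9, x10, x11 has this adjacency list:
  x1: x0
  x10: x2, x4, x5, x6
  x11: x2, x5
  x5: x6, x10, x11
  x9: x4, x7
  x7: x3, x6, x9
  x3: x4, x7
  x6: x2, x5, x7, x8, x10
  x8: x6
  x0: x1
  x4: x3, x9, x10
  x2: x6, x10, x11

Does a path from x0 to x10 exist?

Explore from x0.
Distance 1: reach x1.
The search is exhausted without reaching x10; it lies in a different component.

No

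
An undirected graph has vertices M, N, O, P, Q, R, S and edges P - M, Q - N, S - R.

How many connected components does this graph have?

From M: component {M, P}.
From N: component {N, Q}.
From O: component {O}.
From R: component {R, S}.
That's 4 components.

4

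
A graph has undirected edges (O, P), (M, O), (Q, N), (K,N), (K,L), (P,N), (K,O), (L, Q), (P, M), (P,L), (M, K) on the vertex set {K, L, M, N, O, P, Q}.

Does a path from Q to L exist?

Yes

Explore from Q.
Distance 1: reach L, N.
Found L.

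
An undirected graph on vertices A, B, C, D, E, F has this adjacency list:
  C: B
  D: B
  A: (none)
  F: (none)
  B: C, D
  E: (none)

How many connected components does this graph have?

From A: component {A}.
From B: component {B, C, D}.
From E: component {E}.
From F: component {F}.
That's 4 components.

4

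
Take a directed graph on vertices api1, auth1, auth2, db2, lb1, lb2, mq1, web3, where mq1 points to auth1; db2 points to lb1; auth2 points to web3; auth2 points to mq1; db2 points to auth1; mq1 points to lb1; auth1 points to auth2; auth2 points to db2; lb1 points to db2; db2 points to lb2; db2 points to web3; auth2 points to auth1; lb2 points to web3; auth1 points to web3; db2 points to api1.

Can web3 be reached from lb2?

Yes

Explore from lb2.
Distance 1: reach web3.
Found web3.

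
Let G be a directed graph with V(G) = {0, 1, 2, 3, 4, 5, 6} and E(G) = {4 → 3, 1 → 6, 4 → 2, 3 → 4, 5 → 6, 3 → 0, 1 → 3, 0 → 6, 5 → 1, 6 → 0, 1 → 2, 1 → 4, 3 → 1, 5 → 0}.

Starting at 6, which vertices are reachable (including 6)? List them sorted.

Start at 6.
Its neighbours: 0.
Nothing further is reachable.

0, 6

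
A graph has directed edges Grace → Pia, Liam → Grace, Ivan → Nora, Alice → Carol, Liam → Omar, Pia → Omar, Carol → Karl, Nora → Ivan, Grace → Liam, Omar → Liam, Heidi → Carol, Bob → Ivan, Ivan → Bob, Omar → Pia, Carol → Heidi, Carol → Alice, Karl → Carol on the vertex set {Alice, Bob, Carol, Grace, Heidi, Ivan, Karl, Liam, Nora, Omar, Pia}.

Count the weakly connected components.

From Alice: component {Alice, Carol, Heidi, Karl}.
From Bob: component {Bob, Ivan, Nora}.
From Grace: component {Grace, Liam, Omar, Pia}.
That's 3 components.

3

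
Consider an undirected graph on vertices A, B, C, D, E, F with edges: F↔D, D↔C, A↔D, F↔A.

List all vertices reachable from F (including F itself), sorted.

Start at F.
Its neighbours: A, D.
Then their neighbours: C.
Nothing further is reachable.

A, C, D, F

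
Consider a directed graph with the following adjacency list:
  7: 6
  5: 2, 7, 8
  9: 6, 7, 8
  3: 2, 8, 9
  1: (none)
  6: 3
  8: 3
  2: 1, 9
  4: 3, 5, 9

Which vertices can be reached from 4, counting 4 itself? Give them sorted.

Start at 4.
Its neighbours: 3, 5, 9.
Then their neighbours: 2, 6, 7, 8.
Then next layer: 1.
Every vertex is now reached.

1, 2, 3, 4, 5, 6, 7, 8, 9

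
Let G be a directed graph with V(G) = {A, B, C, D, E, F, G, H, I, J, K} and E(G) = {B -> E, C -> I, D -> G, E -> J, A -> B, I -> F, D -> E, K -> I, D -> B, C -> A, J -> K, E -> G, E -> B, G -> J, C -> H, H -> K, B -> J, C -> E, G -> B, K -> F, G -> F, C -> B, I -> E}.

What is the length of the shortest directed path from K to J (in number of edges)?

3

Distance 0: K.
Distance 1: F, I.
Distance 2: E.
Distance 3: B, G, J — contains J.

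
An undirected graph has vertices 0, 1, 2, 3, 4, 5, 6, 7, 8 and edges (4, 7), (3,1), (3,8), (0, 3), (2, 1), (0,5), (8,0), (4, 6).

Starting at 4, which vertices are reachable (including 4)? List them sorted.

4, 6, 7

Start at 4.
Its neighbours: 6, 7.
Nothing further is reachable.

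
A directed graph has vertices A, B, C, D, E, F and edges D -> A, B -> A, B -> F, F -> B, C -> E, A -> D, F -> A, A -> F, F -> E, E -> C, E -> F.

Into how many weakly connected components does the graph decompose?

From A: component {A, B, C, D, E, F}.
That's 1 component.

1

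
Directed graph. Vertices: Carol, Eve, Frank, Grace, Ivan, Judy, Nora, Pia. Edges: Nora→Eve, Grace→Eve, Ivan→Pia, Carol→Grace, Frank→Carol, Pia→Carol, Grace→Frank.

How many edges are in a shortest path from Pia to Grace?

Distance 0: Pia.
Distance 1: Carol.
Distance 2: Grace — contains Grace.

2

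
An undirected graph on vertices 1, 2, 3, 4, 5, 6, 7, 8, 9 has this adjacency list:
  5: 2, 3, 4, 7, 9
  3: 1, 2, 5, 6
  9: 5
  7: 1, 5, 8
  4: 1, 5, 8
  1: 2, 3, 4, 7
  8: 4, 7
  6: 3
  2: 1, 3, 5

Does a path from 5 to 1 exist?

Yes

Explore from 5.
Distance 1: reach 2, 3, 4, 7, 9.
Distance 2: reach 1, 6, 8.
Found 1.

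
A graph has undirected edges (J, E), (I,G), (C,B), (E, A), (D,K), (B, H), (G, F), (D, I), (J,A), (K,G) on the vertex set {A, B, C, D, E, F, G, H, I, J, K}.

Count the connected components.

3

From A: component {A, E, J}.
From B: component {B, C, H}.
From D: component {D, F, G, I, K}.
That's 3 components.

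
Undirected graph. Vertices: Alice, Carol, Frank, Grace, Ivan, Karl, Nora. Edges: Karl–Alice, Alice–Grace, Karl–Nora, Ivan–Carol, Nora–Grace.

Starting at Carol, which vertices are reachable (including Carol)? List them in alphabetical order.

Start at Carol.
Its neighbours: Ivan.
Nothing further is reachable.

Carol, Ivan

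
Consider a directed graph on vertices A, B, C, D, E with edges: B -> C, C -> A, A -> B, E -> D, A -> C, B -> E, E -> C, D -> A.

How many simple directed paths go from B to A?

3

B→C→A
B→E→C→A
B→E→D→A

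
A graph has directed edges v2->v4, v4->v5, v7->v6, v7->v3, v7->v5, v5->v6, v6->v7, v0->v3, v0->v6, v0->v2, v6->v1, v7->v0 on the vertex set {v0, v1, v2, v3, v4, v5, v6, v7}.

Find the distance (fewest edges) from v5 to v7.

Distance 0: v5.
Distance 1: v6.
Distance 2: v1, v7 — contains v7.

2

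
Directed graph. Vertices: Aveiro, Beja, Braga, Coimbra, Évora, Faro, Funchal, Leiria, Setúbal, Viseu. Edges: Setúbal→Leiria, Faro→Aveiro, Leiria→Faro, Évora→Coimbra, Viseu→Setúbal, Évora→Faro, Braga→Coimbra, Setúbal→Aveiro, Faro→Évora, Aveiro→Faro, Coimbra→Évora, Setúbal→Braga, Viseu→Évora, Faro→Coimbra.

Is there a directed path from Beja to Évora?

Beja has no outgoing edges, so nothing is reachable from it.

No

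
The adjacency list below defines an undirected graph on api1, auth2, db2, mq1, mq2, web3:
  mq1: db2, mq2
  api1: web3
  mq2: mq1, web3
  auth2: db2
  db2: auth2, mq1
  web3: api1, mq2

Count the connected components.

1

From api1: component {api1, auth2, db2, mq1, mq2, web3}.
That's 1 component.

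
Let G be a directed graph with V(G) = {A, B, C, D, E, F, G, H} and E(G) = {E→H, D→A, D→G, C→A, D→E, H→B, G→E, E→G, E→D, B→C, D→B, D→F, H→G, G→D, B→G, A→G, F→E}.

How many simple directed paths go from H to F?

6

H→B→C→A→G→D→F
H→B→C→A→G→E→D→F
H→B→G→D→F
H→B→G→E→D→F
H→G→D→F
H→G→E→D→F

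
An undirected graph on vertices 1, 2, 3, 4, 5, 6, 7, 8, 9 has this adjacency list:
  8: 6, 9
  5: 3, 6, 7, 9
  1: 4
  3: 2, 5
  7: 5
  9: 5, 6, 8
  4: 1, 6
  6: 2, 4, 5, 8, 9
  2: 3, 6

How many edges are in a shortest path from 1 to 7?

4

Distance 0: 1.
Distance 1: 4.
Distance 2: 6.
Distance 3: 2, 5, 8, 9.
Distance 4: 3, 7 — contains 7.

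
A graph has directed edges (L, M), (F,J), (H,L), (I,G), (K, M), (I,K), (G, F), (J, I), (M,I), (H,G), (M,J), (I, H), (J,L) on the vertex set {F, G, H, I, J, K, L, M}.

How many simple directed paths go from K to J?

K→M→I→G→F→J
K→M→I→H→G→F→J
K→M→J

3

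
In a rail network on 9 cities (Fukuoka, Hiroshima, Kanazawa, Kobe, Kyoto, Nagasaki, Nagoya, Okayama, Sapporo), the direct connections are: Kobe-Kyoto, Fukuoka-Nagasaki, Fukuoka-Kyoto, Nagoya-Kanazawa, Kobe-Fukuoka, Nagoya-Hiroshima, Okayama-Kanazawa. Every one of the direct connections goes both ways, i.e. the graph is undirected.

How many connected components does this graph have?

From Fukuoka: component {Fukuoka, Kobe, Kyoto, Nagasaki}.
From Hiroshima: component {Hiroshima, Kanazawa, Nagoya, Okayama}.
From Sapporo: component {Sapporo}.
That's 3 components.

3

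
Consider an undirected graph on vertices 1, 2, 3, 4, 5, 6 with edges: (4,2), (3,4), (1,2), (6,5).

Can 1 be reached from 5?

Explore from 5.
Distance 1: reach 6.
The search is exhausted without reaching 1; it lies in a different component.

No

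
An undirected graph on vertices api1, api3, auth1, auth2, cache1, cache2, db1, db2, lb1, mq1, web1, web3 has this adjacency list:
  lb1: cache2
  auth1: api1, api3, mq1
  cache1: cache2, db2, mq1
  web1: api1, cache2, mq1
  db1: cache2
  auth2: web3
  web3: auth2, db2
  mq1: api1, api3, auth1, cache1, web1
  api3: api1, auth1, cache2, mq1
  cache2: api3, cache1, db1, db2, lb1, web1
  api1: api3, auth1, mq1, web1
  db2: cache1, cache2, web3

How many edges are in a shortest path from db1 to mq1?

Distance 0: db1.
Distance 1: cache2.
Distance 2: api3, cache1, db2, lb1, web1.
Distance 3: api1, auth1, mq1, web3 — contains mq1.

3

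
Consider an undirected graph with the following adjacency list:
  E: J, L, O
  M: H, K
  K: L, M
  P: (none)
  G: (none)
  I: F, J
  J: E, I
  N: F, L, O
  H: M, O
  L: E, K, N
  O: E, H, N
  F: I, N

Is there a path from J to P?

No

Explore from J.
Distance 1: reach E, I.
Distance 2: reach F, L, O.
Distance 3: reach H, K, N.
Distance 4: reach M.
The search is exhausted without reaching P; it lies in a different component.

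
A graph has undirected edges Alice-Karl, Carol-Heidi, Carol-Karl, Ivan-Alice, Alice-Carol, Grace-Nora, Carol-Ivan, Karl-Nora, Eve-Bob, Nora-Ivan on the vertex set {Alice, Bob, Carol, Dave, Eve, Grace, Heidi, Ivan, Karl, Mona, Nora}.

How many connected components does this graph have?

4

From Alice: component {Alice, Carol, Grace, Heidi, Ivan, Karl, Nora}.
From Bob: component {Bob, Eve}.
From Dave: component {Dave}.
From Mona: component {Mona}.
That's 4 components.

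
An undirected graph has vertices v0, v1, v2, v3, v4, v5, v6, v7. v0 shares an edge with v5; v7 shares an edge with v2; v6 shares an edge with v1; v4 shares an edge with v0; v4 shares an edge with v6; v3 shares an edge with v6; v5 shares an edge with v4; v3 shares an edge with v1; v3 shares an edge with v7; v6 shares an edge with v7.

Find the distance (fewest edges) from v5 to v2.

4

Distance 0: v5.
Distance 1: v0, v4.
Distance 2: v6.
Distance 3: v1, v3, v7.
Distance 4: v2 — contains v2.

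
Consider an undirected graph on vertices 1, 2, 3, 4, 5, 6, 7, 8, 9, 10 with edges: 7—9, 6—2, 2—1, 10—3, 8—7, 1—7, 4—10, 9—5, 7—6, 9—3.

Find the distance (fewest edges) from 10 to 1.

Distance 0: 10.
Distance 1: 3, 4.
Distance 2: 9.
Distance 3: 5, 7.
Distance 4: 1, 6, 8 — contains 1.

4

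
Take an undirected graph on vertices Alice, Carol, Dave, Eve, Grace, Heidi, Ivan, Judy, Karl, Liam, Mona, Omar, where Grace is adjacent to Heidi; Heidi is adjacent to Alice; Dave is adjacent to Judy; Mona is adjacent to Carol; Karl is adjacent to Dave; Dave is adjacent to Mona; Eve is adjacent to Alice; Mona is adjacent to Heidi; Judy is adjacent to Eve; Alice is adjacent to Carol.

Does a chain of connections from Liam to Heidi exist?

Liam has no edges, so nothing is reachable from it.

No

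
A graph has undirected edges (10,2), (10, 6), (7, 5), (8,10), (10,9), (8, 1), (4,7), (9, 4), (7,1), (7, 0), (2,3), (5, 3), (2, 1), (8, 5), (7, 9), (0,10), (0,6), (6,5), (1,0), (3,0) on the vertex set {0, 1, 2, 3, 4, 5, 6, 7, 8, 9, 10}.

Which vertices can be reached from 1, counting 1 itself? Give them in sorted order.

Start at 1.
Its neighbours: 0, 2, 7, 8.
Then their neighbours: 3, 4, 5, 6, 9, 10.
Every vertex is now reached.

0, 1, 2, 3, 4, 5, 6, 7, 8, 9, 10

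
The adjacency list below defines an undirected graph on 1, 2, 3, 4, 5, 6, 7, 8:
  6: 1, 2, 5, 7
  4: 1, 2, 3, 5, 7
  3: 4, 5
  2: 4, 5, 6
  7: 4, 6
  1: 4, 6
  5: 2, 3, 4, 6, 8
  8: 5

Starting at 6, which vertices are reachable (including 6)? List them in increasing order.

Start at 6.
Its neighbours: 1, 2, 5, 7.
Then their neighbours: 3, 4, 8.
Every vertex is now reached.

1, 2, 3, 4, 5, 6, 7, 8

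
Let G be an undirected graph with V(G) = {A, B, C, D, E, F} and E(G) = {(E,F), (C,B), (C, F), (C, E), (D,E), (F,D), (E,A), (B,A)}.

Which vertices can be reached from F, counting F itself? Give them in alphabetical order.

Start at F.
Its neighbours: C, D, E.
Then their neighbours: A, B.
Every vertex is now reached.

A, B, C, D, E, F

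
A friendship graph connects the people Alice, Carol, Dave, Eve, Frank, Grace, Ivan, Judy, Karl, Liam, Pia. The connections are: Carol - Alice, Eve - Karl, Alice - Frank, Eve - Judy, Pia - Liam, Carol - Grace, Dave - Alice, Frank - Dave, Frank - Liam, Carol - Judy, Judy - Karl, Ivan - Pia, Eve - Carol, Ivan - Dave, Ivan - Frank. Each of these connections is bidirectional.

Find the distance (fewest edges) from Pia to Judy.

Distance 0: Pia.
Distance 1: Ivan, Liam.
Distance 2: Dave, Frank.
Distance 3: Alice.
Distance 4: Carol.
Distance 5: Eve, Grace, Judy — contains Judy.

5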